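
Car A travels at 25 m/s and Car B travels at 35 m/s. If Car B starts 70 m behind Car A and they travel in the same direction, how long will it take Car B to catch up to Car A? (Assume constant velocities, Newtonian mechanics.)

Relative speed: v_rel = 35 - 25 = 10 m/s
Time to catch: t = d₀/v_rel = 70/10 = 7.0 s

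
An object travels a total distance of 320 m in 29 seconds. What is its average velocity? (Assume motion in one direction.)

v_avg = Δd / Δt = 320 / 29 = 11.03 m/s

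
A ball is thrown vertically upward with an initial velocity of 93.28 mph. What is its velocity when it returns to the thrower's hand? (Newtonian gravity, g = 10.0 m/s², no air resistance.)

By conservation of energy (no air resistance), the ball returns to the throw height with the same speed as launch, but directed downward.
|v_ground| = v₀ = 93.28 mph
v_ground = 93.28 mph (downward)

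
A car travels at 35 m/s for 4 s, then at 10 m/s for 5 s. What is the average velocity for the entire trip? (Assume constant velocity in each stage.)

d₁ = v₁t₁ = 35 × 4 = 140 m
d₂ = v₂t₂ = 10 × 5 = 50 m
d_total = 190 m, t_total = 9 s
v_avg = d_total/t_total = 190/9 = 21.11 m/s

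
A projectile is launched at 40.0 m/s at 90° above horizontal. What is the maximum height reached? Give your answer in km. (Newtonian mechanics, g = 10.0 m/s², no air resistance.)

H = v₀² × sin²(θ) / (2g) = 40.0² × sin(90°)² / (2 × 10.0) = 1600.0 × 1.0 / 20.0 = 80.0 m
H = 80.0 m / 1000.0 = 0.08 km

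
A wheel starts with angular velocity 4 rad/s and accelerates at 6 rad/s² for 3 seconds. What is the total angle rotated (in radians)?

θ = ω₀t + ½αt² = 4×3 + ½×6×3² = 39.0 rad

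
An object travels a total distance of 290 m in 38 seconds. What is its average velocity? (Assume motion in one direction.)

v_avg = Δd / Δt = 290 / 38 = 7.63 m/s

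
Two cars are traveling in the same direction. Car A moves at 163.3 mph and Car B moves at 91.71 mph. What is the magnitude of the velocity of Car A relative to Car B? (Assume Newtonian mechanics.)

v_rel = |v_A - v_B| = |163.3 - 91.71| = 71.59 mph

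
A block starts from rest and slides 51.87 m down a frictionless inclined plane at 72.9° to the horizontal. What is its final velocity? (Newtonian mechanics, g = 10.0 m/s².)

a = g sin(θ) = 10.0 × sin(72.9°) = 9.5579 m/s²
v = √(2ad) = √(2 × 9.5579 × 51.87) = 31.49 m/s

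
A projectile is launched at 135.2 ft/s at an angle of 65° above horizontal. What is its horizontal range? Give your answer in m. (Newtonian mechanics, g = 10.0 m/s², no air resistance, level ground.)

v₀ = 135.2 ft/s × 0.3048 = 41.209 m/s
R = v₀² × sin(2θ) / g = 41.209² × sin(2 × 65°) / 10.0 = 1698.18 × 0.766044 / 10.0 = 130.1 m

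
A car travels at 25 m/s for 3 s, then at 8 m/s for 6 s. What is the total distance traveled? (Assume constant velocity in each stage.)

d₁ = v₁t₁ = 25 × 3 = 75 m
d₂ = v₂t₂ = 8 × 6 = 48 m
d_total = 75 + 48 = 123 m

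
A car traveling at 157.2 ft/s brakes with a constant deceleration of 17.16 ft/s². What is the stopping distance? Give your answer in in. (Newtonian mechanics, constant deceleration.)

v₀ = 157.2 ft/s × 0.3048 = 47.9146 m/s
a = 17.16 ft/s² × 0.3048 = 5.23037 m/s²
d = v₀² / (2a) = 47.9146² / (2 × 5.23037) = 2295.81 / 10.4607 = 219.47 m
d = 219.47 m / 0.0254 = 8641 in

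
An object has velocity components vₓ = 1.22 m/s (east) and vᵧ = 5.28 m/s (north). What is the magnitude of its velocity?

|v| = √(vₓ² + vᵧ²) = √(1.22² + 5.28²) = √(29.3668) = 5.42 m/s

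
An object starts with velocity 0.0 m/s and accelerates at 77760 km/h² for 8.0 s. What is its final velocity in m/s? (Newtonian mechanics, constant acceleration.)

a = 77760 km/h² × 7.716049382716049e-05 = 6.0 m/s²
v = v₀ + a × t = 0.0 + 6.0 × 8.0 = 48.0 m/s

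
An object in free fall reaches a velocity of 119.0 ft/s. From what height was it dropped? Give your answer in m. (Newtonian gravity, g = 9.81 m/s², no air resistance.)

v = 119.0 ft/s × 0.3048 = 36.2712 m/s
h = v² / (2g) = 36.2712² / (2 × 9.81) = 67.05 m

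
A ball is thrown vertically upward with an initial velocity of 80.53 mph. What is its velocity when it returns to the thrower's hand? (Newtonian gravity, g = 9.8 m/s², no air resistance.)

By conservation of energy (no air resistance), the ball returns to the throw height with the same speed as launch, but directed downward.
|v_ground| = v₀ = 80.53 mph
v_ground = 80.53 mph (downward)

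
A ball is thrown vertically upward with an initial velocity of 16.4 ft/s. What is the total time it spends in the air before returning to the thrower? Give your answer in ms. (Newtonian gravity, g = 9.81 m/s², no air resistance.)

v₀ = 16.4 ft/s × 0.3048 = 4.99872 m/s
t_total = 2 × v₀ / g = 2 × 4.99872 / 9.81 = 1.01911 s
t_total = 1.01911 s / 0.001 = 1019 ms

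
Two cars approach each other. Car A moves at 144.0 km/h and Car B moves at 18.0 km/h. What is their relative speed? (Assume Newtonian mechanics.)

v_rel = v_A + v_B = 144.0 + 18.0 = 162.0 km/h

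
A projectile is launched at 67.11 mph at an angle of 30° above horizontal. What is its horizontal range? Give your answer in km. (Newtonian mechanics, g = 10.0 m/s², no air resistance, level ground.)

v₀ = 67.11 mph × 0.44704 = 30.0009 m/s
R = v₀² × sin(2θ) / g = 30.0009² × sin(2 × 30°) / 10.0 = 900.054 × 0.866025 / 10.0 = 77.9469 m
R = 77.9469 m / 1000.0 = 0.07795 km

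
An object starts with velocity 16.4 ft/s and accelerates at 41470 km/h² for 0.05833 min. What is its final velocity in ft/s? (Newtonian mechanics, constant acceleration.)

v₀ = 16.4 ft/s × 0.3048 = 4.99872 m/s
a = 41470 km/h² × 7.716049382716049e-05 = 3.19985 m/s²
t = 0.05833 min × 60.0 = 3.4998 s
v = v₀ + a × t = 4.99872 + 3.19985 × 3.4998 = 16.1976 m/s
v = 16.1976 m/s / 0.3048 = 53.14 ft/s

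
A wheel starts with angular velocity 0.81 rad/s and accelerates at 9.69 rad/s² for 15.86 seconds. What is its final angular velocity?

ω = ω₀ + αt = 0.81 + 9.69 × 15.86 = 154.49 rad/s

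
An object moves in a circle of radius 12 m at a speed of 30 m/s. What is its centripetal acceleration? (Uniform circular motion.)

a_c = v²/r = 30²/12 = 900/12 = 75.0 m/s²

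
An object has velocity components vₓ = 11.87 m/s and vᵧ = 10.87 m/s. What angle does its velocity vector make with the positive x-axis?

θ = arctan(vᵧ/vₓ) = arctan(10.87/11.87) = 42.48°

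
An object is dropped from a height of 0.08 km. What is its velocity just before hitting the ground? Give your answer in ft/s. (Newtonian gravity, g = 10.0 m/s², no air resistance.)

h = 0.08 km × 1000.0 = 80.0 m
v = √(2gh) = √(2 × 10.0 × 80.0) = 40.0 m/s
v = 40.0 m/s / 0.3048 = 131.2 ft/s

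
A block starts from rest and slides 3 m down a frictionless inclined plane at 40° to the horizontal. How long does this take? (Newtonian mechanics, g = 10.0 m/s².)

a = g sin(θ) = 10.0 × sin(40°) = 6.4279 m/s²
t = √(2d/a) = √(2 × 3 / 6.4279) = 0.97 s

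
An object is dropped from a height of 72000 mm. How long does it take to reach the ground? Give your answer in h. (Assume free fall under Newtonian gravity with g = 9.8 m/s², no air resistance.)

h = 72000 mm × 0.001 = 72.0 m
t = √(2h/g) = √(2 × 72.0 / 9.8) = 3.83326 s
t = 3.83326 s / 3600.0 = 0.001065 h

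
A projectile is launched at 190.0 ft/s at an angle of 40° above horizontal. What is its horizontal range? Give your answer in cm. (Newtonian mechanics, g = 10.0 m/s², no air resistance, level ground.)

v₀ = 190.0 ft/s × 0.3048 = 57.912 m/s
R = v₀² × sin(2θ) / g = 57.912² × sin(2 × 40°) / 10.0 = 3353.8 × 0.984808 / 10.0 = 330.285 m
R = 330.285 m / 0.01 = 33030 cm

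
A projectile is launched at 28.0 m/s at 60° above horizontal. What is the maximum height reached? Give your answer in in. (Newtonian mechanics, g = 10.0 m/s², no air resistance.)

H = v₀² × sin²(θ) / (2g) = 28.0² × sin(60°)² / (2 × 10.0) = 784.0 × 0.75 / 20.0 = 29.4 m
H = 29.4 m / 0.0254 = 1157 in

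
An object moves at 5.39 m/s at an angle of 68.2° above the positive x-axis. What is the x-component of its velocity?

vₓ = v cos(θ) = 5.39 × cos(68.2°) = 2.0 m/s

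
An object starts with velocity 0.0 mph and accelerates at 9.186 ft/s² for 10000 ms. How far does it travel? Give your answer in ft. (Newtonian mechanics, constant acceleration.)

v₀ = 0.0 mph × 0.44704 = 0.0 m/s
a = 9.186 ft/s² × 0.3048 = 2.79989 m/s²
t = 10000 ms × 0.001 = 10.0 s
d = v₀ × t + ½ × a × t² = 0.0 × 10.0 + 0.5 × 2.79989 × 10.0² = 139.994 m
d = 139.994 m / 0.3048 = 459.3 ft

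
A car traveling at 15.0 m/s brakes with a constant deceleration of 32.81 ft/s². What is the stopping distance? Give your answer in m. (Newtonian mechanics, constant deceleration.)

a = 32.81 ft/s² × 0.3048 = 10.0005 m/s²
d = v₀² / (2a) = 15.0² / (2 × 10.0005) = 225.0 / 20.001 = 11.25 m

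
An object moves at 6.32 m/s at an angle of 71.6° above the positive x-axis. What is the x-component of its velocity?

vₓ = v cos(θ) = 6.32 × cos(71.6°) = 1.99 m/s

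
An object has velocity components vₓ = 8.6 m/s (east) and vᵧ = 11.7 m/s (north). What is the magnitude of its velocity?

|v| = √(vₓ² + vᵧ²) = √(8.6² + 11.7²) = √(210.85) = 14.52 m/s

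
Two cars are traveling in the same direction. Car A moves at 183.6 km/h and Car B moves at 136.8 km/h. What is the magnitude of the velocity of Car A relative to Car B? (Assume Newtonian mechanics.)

v_rel = |v_A - v_B| = |183.6 - 136.8| = 46.8 km/h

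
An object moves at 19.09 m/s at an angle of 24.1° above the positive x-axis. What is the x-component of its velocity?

vₓ = v cos(θ) = 19.09 × cos(24.1°) = 17.43 m/s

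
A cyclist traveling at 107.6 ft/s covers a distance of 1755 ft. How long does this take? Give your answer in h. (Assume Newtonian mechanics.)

d = 1755 ft × 0.3048 = 534.924 m
v = 107.6 ft/s × 0.3048 = 32.7965 m/s
t = d / v = 534.924 / 32.7965 = 16.3104 s
t = 16.3104 s / 3600.0 = 0.004531 h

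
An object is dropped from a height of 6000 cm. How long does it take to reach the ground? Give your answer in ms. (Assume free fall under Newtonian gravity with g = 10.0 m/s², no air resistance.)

h = 6000 cm × 0.01 = 60.0 m
t = √(2h/g) = √(2 × 60.0 / 10.0) = 3.4641 s
t = 3.4641 s / 0.001 = 3464 ms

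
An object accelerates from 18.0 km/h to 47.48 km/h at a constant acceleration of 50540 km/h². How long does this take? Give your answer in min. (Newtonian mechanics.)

v₀ = 18.0 km/h × 0.2777777777777778 = 5.0 m/s
v = 47.48 km/h × 0.2777777777777778 = 13.1889 m/s
a = 50540 km/h² × 7.716049382716049e-05 = 3.89969 m/s²
t = (v - v₀) / a = (13.1889 - 5.0) / 3.89969 = 2.09988 s
t = 2.09988 s / 60.0 = 0.035 min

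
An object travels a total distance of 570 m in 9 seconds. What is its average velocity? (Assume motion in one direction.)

v_avg = Δd / Δt = 570 / 9 = 63.33 m/s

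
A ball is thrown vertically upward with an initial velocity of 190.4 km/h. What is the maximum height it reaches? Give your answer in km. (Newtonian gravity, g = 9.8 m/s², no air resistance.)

v₀ = 190.4 km/h × 0.2777777777777778 = 52.8889 m/s
h_max = v₀² / (2g) = 52.8889² / (2 × 9.8) = 2797.24 / 19.6 = 142.716 m
h_max = 142.716 m / 1000.0 = 0.1427 km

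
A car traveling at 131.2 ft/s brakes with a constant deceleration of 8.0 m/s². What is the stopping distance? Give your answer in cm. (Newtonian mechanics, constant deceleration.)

v₀ = 131.2 ft/s × 0.3048 = 39.9898 m/s
d = v₀² / (2a) = 39.9898² / (2 × 8.0) = 1599.18 / 16.0 = 99.9488 m
d = 99.9488 m / 0.01 = 9995 cm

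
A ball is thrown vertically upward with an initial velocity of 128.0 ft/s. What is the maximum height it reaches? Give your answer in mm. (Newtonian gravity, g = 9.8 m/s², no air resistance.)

v₀ = 128.0 ft/s × 0.3048 = 39.0144 m/s
h_max = v₀² / (2g) = 39.0144² / (2 × 9.8) = 1522.12 / 19.6 = 77.6592 m
h_max = 77.6592 m / 0.001 = 77660 mm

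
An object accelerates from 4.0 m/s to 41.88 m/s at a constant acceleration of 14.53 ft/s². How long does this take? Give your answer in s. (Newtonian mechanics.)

a = 14.53 ft/s² × 0.3048 = 4.42874 m/s²
t = (v - v₀) / a = (41.88 - 4.0) / 4.42874 = 8.553 s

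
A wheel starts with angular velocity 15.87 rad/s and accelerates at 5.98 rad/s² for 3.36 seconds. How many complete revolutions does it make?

θ = ω₀t + ½αt² = 15.87×3.36 + ½×5.98×3.36² = 87.079104 rad
Total revolutions = θ/(2π) = 87.079104/(2π) = 13.86
Complete revolutions = ⌊13.86⌋ = 13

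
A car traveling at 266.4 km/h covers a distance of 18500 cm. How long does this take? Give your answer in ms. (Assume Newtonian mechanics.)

d = 18500 cm × 0.01 = 185.0 m
v = 266.4 km/h × 0.2777777777777778 = 74.0 m/s
t = d / v = 185.0 / 74.0 = 2.5 s
t = 2.5 s / 0.001 = 2500 ms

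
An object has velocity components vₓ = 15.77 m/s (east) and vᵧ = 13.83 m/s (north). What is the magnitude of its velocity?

|v| = √(vₓ² + vᵧ²) = √(15.77² + 13.83²) = √(439.9618) = 20.98 m/s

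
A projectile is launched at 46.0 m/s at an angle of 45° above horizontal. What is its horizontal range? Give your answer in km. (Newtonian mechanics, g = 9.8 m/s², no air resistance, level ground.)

R = v₀² × sin(2θ) / g = 46.0² × sin(2 × 45°) / 9.8 = 2116.0 × 1.0 / 9.8 = 215.918 m
R = 215.918 m / 1000.0 = 0.2159 km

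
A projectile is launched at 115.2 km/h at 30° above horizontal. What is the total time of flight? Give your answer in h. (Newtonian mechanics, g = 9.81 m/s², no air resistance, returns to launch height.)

v₀ = 115.2 km/h × 0.2777777777777778 = 32.0 m/s
T = 2 × v₀ × sin(θ) / g = 2 × 32.0 × sin(30°) / 9.81 = 2 × 32.0 × 0.5 / 9.81 = 3.26198 s
T = 3.26198 s / 3600.0 = 0.0009061 h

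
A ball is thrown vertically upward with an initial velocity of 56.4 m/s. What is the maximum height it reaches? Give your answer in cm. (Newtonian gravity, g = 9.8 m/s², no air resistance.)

h_max = v₀² / (2g) = 56.4² / (2 × 9.8) = 3180.96 / 19.6 = 162.294 m
h_max = 162.294 m / 0.01 = 16230 cm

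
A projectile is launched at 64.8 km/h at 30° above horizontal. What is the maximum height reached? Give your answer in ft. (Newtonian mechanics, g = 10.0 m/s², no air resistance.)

v₀ = 64.8 km/h × 0.2777777777777778 = 18.0 m/s
H = v₀² × sin²(θ) / (2g) = 18.0² × sin(30°)² / (2 × 10.0) = 324.0 × 0.25 / 20.0 = 4.05 m
H = 4.05 m / 0.3048 = 13.29 ft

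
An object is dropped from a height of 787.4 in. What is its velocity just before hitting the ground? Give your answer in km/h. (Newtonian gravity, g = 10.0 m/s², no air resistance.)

h = 787.4 in × 0.0254 = 20.0 m
v = √(2gh) = √(2 × 10.0 × 20.0) = 20.0 m/s
v = 20.0 m/s / 0.2777777777777778 = 72.0 km/h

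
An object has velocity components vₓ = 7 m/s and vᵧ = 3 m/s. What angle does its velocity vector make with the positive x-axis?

θ = arctan(vᵧ/vₓ) = arctan(3/7) = 23.2°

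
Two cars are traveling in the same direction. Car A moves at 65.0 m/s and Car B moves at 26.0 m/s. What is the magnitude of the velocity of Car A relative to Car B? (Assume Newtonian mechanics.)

v_rel = |v_A - v_B| = |65.0 - 26.0| = 39.0 m/s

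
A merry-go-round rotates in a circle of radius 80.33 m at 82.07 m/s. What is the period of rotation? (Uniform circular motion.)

T = 2πr/v = 2π×80.33/82.07 = 6.15 s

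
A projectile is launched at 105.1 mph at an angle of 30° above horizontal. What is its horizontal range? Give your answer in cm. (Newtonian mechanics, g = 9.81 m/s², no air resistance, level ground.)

v₀ = 105.1 mph × 0.44704 = 46.9839 m/s
R = v₀² × sin(2θ) / g = 46.9839² × sin(2 × 30°) / 9.81 = 2207.49 × 0.866025 / 9.81 = 194.877 m
R = 194.877 m / 0.01 = 19490 cm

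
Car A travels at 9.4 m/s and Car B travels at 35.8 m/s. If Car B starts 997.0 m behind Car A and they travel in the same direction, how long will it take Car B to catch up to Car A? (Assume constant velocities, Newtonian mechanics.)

Relative speed: v_rel = 35.8 - 9.4 = 26.4 m/s
Time to catch: t = d₀/v_rel = 997.0/26.4 = 37.77 s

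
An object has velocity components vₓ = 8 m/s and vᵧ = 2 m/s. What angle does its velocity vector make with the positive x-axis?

θ = arctan(vᵧ/vₓ) = arctan(2/8) = 14.04°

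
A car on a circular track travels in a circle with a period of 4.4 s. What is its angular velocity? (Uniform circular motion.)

ω = 2π/T = 2π/4.4 = 1.428 rad/s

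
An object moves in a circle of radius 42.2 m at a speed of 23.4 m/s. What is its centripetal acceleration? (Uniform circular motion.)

a_c = v²/r = 23.4²/42.2 = 547.56/42.2 = 12.98 m/s²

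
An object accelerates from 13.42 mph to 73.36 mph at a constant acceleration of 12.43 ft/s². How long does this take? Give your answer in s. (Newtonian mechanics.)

v₀ = 13.42 mph × 0.44704 = 5.99928 m/s
v = 73.36 mph × 0.44704 = 32.7949 m/s
a = 12.43 ft/s² × 0.3048 = 3.78866 m/s²
t = (v - v₀) / a = (32.7949 - 5.99928) / 3.78866 = 7.073 s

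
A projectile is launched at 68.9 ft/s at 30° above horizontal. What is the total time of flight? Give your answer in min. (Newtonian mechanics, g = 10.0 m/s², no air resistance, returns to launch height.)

v₀ = 68.9 ft/s × 0.3048 = 21.0007 m/s
T = 2 × v₀ × sin(θ) / g = 2 × 21.0007 × sin(30°) / 10.0 = 2 × 21.0007 × 0.5 / 10.0 = 2.10007 s
T = 2.10007 s / 60.0 = 0.035 min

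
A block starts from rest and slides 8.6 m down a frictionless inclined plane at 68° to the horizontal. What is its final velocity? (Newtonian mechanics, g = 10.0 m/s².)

a = g sin(θ) = 10.0 × sin(68°) = 9.2718 m/s²
v = √(2ad) = √(2 × 9.2718 × 8.6) = 12.63 m/s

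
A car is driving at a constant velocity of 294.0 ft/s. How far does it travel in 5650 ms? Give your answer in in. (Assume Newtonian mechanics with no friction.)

v = 294.0 ft/s × 0.3048 = 89.6112 m/s
t = 5650 ms × 0.001 = 5.65 s
d = v × t = 89.6112 × 5.65 = 506.303 m
d = 506.303 m / 0.0254 = 19930 in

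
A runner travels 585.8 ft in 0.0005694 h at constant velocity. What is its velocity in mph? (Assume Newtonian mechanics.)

d = 585.8 ft × 0.3048 = 178.552 m
t = 0.0005694 h × 3600.0 = 2.04984 s
v = d / t = 178.552 / 2.04984 = 87.1053 m/s
v = 87.1053 m/s / 0.44704 = 194.8 mph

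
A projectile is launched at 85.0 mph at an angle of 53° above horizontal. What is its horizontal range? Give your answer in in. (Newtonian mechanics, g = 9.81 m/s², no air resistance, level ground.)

v₀ = 85.0 mph × 0.44704 = 37.9984 m/s
R = v₀² × sin(2θ) / g = 37.9984² × sin(2 × 53°) / 9.81 = 1443.88 × 0.961262 / 9.81 = 141.483 m
R = 141.483 m / 0.0254 = 5570 in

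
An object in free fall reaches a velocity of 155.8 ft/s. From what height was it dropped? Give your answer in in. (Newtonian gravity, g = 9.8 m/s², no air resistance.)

v = 155.8 ft/s × 0.3048 = 47.4878 m/s
h = v² / (2g) = 47.4878² / (2 × 9.8) = 115.056 m
h = 115.056 m / 0.0254 = 4530 in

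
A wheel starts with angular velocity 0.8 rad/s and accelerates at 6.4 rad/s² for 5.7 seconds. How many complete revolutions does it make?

θ = ω₀t + ½αt² = 0.8×5.7 + ½×6.4×5.7² = 108.528 rad
Total revolutions = θ/(2π) = 108.528/(2π) = 17.27
Complete revolutions = ⌊17.27⌋ = 17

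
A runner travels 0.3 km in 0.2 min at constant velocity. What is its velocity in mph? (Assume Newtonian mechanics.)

d = 0.3 km × 1000.0 = 300.0 m
t = 0.2 min × 60.0 = 12.0 s
v = d / t = 300.0 / 12.0 = 25.0 m/s
v = 25.0 m/s / 0.44704 = 55.92 mph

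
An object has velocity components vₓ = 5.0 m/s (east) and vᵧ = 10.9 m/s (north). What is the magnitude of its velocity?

|v| = √(vₓ² + vᵧ²) = √(5.0² + 10.9²) = √(143.81) = 11.99 m/s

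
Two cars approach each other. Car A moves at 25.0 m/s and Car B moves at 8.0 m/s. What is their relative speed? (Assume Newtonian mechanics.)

v_rel = v_A + v_B = 25.0 + 8.0 = 33.0 m/s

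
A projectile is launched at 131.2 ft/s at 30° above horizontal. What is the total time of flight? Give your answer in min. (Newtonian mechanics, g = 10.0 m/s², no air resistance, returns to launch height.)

v₀ = 131.2 ft/s × 0.3048 = 39.9898 m/s
T = 2 × v₀ × sin(θ) / g = 2 × 39.9898 × sin(30°) / 10.0 = 2 × 39.9898 × 0.5 / 10.0 = 3.99898 s
T = 3.99898 s / 60.0 = 0.06665 min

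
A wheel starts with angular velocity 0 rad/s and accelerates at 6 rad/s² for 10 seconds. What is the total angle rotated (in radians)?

θ = ω₀t + ½αt² = 0×10 + ½×6×10² = 300.0 rad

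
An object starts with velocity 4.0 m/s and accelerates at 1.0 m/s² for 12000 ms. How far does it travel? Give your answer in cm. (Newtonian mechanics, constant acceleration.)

t = 12000 ms × 0.001 = 12.0 s
d = v₀ × t + ½ × a × t² = 4.0 × 12.0 + 0.5 × 1.0 × 12.0² = 120.0 m
d = 120.0 m / 0.01 = 12000 cm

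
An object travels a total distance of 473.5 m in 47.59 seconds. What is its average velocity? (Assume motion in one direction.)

v_avg = Δd / Δt = 473.5 / 47.59 = 9.95 m/s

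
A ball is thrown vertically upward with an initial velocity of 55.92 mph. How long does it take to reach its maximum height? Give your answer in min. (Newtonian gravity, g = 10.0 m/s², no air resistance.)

v₀ = 55.92 mph × 0.44704 = 24.9985 m/s
t_up = v₀ / g = 24.9985 / 10.0 = 2.49985 s
t_up = 2.49985 s / 60.0 = 0.04166 min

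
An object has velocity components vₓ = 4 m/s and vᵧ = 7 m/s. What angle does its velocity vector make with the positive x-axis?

θ = arctan(vᵧ/vₓ) = arctan(7/4) = 60.26°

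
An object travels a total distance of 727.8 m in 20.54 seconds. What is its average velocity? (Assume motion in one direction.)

v_avg = Δd / Δt = 727.8 / 20.54 = 35.43 m/s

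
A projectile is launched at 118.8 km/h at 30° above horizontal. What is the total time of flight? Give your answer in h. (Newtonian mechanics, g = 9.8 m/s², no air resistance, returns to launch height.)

v₀ = 118.8 km/h × 0.2777777777777778 = 33.0 m/s
T = 2 × v₀ × sin(θ) / g = 2 × 33.0 × sin(30°) / 9.8 = 2 × 33.0 × 0.5 / 9.8 = 3.36735 s
T = 3.36735 s / 3600.0 = 0.0009354 h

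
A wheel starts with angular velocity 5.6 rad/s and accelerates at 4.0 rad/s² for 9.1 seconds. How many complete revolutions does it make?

θ = ω₀t + ½αt² = 5.6×9.1 + ½×4.0×9.1² = 216.58 rad
Total revolutions = θ/(2π) = 216.58/(2π) = 34.47
Complete revolutions = ⌊34.47⌋ = 34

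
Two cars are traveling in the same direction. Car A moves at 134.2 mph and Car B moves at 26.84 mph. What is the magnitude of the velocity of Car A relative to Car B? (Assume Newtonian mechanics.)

v_rel = |v_A - v_B| = |134.2 - 26.84| = 107.36 mph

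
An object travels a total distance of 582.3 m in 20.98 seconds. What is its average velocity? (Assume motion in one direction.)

v_avg = Δd / Δt = 582.3 / 20.98 = 27.76 m/s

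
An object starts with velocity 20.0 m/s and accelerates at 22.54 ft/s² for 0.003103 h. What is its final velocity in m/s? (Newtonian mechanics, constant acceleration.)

a = 22.54 ft/s² × 0.3048 = 6.87019 m/s²
t = 0.003103 h × 3600.0 = 11.1708 s
v = v₀ + a × t = 20.0 + 6.87019 × 11.1708 = 96.75 m/s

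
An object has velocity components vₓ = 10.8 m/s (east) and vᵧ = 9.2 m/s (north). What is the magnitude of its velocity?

|v| = √(vₓ² + vᵧ²) = √(10.8² + 9.2²) = √(201.28) = 14.19 m/s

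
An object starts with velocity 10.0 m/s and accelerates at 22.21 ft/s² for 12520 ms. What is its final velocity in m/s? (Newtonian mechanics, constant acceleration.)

a = 22.21 ft/s² × 0.3048 = 6.76961 m/s²
t = 12520 ms × 0.001 = 12.52 s
v = v₀ + a × t = 10.0 + 6.76961 × 12.52 = 94.76 m/s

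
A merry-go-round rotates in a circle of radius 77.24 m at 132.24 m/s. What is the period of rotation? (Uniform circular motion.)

T = 2πr/v = 2π×77.24/132.24 = 3.67 s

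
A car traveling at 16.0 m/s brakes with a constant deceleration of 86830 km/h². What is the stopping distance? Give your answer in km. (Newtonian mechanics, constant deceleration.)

a = 86830 km/h² × 7.716049382716049e-05 = 6.69985 m/s²
d = v₀² / (2a) = 16.0² / (2 × 6.69985) = 256.0 / 13.3997 = 19.1049 m
d = 19.1049 m / 1000.0 = 0.0191 km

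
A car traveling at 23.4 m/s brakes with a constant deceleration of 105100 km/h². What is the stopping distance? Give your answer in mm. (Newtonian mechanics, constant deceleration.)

a = 105100 km/h² × 7.716049382716049e-05 = 8.10957 m/s²
d = v₀² / (2a) = 23.4² / (2 × 8.10957) = 547.56 / 16.2191 = 33.7602 m
d = 33.7602 m / 0.001 = 33760 mm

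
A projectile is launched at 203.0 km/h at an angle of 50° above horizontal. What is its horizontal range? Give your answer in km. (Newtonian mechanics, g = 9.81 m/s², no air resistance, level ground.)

v₀ = 203.0 km/h × 0.2777777777777778 = 56.3889 m/s
R = v₀² × sin(2θ) / g = 56.3889² × sin(2 × 50°) / 9.81 = 3179.71 × 0.984808 / 9.81 = 319.205 m
R = 319.205 m / 1000.0 = 0.3192 km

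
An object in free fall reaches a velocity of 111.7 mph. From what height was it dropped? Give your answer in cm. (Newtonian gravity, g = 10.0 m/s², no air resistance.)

v = 111.7 mph × 0.44704 = 49.9344 m/s
h = v² / (2g) = 49.9344² / (2 × 10.0) = 124.672 m
h = 124.672 m / 0.01 = 12470 cm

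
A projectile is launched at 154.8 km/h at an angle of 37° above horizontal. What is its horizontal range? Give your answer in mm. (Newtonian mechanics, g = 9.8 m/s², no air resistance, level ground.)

v₀ = 154.8 km/h × 0.2777777777777778 = 43.0 m/s
R = v₀² × sin(2θ) / g = 43.0² × sin(2 × 37°) / 9.8 = 1849.0 × 0.961262 / 9.8 = 181.365 m
R = 181.365 m / 0.001 = 181400 mm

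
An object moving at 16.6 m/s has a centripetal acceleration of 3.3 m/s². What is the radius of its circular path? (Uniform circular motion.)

r = v²/a_c = 16.6²/3.3 = 83.5 m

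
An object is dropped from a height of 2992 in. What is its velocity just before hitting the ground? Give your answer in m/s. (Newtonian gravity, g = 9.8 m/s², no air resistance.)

h = 2992 in × 0.0254 = 75.9968 m
v = √(2gh) = √(2 × 9.8 × 75.9968) = 38.59 m/s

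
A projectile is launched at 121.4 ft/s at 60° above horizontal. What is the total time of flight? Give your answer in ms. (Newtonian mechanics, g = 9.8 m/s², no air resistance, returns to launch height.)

v₀ = 121.4 ft/s × 0.3048 = 37.0027 m/s
T = 2 × v₀ × sin(θ) / g = 2 × 37.0027 × sin(60°) / 9.8 = 2 × 37.0027 × 0.866025 / 9.8 = 6.53985 s
T = 6.53985 s / 0.001 = 6540 ms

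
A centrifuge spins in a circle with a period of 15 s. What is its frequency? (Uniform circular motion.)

f = 1/T = 1/15 = 0.0667 Hz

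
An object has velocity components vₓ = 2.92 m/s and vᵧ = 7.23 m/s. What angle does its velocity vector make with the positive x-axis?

θ = arctan(vᵧ/vₓ) = arctan(7.23/2.92) = 68.01°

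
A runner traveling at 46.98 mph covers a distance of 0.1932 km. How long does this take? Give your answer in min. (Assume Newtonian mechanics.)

d = 0.1932 km × 1000.0 = 193.2 m
v = 46.98 mph × 0.44704 = 21.0019 m/s
t = d / v = 193.2 / 21.0019 = 9.19917 s
t = 9.19917 s / 60.0 = 0.1533 min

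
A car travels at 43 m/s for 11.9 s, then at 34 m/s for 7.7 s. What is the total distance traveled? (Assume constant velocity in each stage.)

d₁ = v₁t₁ = 43 × 11.9 = 511.7 m
d₂ = v₂t₂ = 34 × 7.7 = 261.8 m
d_total = 511.7 + 261.8 = 773.5 m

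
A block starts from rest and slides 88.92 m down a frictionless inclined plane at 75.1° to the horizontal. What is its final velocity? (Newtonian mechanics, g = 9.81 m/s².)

a = g sin(θ) = 9.81 × sin(75.1°) = 9.4801 m/s²
v = √(2ad) = √(2 × 9.4801 × 88.92) = 41.06 m/s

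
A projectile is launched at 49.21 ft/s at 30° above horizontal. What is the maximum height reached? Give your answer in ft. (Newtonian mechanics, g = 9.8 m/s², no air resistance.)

v₀ = 49.21 ft/s × 0.3048 = 14.9992 m/s
H = v₀² × sin²(θ) / (2g) = 14.9992² × sin(30°)² / (2 × 9.8) = 224.976 × 0.25 / 19.6 = 2.86959 m
H = 2.86959 m / 0.3048 = 9.415 ft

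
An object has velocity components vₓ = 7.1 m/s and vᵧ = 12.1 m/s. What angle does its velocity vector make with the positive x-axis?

θ = arctan(vᵧ/vₓ) = arctan(12.1/7.1) = 59.6°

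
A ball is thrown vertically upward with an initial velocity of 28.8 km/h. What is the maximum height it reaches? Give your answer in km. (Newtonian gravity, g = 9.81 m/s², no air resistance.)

v₀ = 28.8 km/h × 0.2777777777777778 = 8.0 m/s
h_max = v₀² / (2g) = 8.0² / (2 × 9.81) = 64.0 / 19.62 = 3.26198 m
h_max = 3.26198 m / 1000.0 = 0.003262 km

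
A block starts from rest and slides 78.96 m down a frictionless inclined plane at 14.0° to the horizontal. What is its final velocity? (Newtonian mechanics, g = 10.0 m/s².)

a = g sin(θ) = 10.0 × sin(14.0°) = 2.4192 m/s²
v = √(2ad) = √(2 × 2.4192 × 78.96) = 19.55 m/s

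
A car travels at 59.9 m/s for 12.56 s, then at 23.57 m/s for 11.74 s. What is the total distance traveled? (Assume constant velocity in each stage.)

d₁ = v₁t₁ = 59.9 × 12.56 = 752.344 m
d₂ = v₂t₂ = 23.57 × 11.74 = 276.7118 m
d_total = 752.344 + 276.7118 = 1029.06 m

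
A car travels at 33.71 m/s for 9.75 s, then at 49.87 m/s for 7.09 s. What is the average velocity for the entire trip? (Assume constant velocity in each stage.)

d₁ = v₁t₁ = 33.71 × 9.75 = 328.6725 m
d₂ = v₂t₂ = 49.87 × 7.09 = 353.5783 m
d_total = 682.2508 m, t_total = 16.84 s
v_avg = d_total/t_total = 682.2508/16.84 = 40.51 m/s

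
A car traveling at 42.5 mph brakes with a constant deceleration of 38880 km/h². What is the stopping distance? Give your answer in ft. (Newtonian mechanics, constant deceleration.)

v₀ = 42.5 mph × 0.44704 = 18.9992 m/s
a = 38880 km/h² × 7.716049382716049e-05 = 3.0 m/s²
d = v₀² / (2a) = 18.9992² / (2 × 3.0) = 360.97 / 6.0 = 60.1617 m
d = 60.1617 m / 0.3048 = 197.4 ft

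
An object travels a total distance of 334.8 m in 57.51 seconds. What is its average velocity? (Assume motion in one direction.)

v_avg = Δd / Δt = 334.8 / 57.51 = 5.82 m/s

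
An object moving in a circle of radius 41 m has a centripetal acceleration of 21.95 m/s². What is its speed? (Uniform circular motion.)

v = √(a_c × r) = √(21.95 × 41) = 30.0 m/s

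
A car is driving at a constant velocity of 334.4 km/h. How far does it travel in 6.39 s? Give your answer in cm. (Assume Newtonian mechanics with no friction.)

v = 334.4 km/h × 0.2777777777777778 = 92.8889 m/s
d = v × t = 92.8889 × 6.39 = 593.56 m
d = 593.56 m / 0.01 = 59360 cm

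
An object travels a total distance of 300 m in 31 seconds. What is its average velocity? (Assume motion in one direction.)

v_avg = Δd / Δt = 300 / 31 = 9.68 m/s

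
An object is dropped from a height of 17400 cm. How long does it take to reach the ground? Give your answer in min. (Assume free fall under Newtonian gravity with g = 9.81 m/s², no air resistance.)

h = 17400 cm × 0.01 = 174.0 m
t = √(2h/g) = √(2 × 174.0 / 9.81) = 5.95601 s
t = 5.95601 s / 60.0 = 0.09927 min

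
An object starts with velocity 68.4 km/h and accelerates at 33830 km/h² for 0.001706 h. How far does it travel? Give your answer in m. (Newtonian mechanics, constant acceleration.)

v₀ = 68.4 km/h × 0.2777777777777778 = 19.0 m/s
a = 33830 km/h² × 7.716049382716049e-05 = 2.61034 m/s²
t = 0.001706 h × 3600.0 = 6.1416 s
d = v₀ × t + ½ × a × t² = 19.0 × 6.1416 + 0.5 × 2.61034 × 6.1416² = 165.9 m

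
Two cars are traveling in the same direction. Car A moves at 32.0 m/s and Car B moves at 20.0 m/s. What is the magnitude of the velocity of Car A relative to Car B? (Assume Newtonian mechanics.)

v_rel = |v_A - v_B| = |32.0 - 20.0| = 12.0 m/s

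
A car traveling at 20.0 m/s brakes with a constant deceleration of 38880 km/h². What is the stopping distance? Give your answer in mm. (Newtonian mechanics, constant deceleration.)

a = 38880 km/h² × 7.716049382716049e-05 = 3.0 m/s²
d = v₀² / (2a) = 20.0² / (2 × 3.0) = 400.0 / 6.0 = 66.6667 m
d = 66.6667 m / 0.001 = 66670 mm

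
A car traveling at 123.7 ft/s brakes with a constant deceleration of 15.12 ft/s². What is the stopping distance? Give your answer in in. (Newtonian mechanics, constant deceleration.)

v₀ = 123.7 ft/s × 0.3048 = 37.7038 m/s
a = 15.12 ft/s² × 0.3048 = 4.60858 m/s²
d = v₀² / (2a) = 37.7038² / (2 × 4.60858) = 1421.58 / 9.21716 = 154.232 m
d = 154.232 m / 0.0254 = 6072 in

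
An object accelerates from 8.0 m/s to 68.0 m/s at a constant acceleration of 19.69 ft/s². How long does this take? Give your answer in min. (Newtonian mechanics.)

a = 19.69 ft/s² × 0.3048 = 6.00151 m/s²
t = (v - v₀) / a = (68.0 - 8.0) / 6.00151 = 9.99748 s
t = 9.99748 s / 60.0 = 0.1666 min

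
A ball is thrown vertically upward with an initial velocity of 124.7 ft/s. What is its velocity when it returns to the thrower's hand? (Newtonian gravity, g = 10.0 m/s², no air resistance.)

By conservation of energy (no air resistance), the ball returns to the throw height with the same speed as launch, but directed downward.
|v_ground| = v₀ = 124.7 ft/s
v_ground = 124.7 ft/s (downward)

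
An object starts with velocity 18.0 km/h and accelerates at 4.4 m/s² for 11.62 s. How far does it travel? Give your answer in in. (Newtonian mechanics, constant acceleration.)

v₀ = 18.0 km/h × 0.2777777777777778 = 5.0 m/s
d = v₀ × t + ½ × a × t² = 5.0 × 11.62 + 0.5 × 4.4 × 11.62² = 355.154 m
d = 355.154 m / 0.0254 = 13980 in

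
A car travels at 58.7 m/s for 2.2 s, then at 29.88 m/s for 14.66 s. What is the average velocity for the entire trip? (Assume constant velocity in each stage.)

d₁ = v₁t₁ = 58.7 × 2.2 = 129.14 m
d₂ = v₂t₂ = 29.88 × 14.66 = 438.0408 m
d_total = 567.1808 m, t_total = 16.86 s
v_avg = d_total/t_total = 567.1808/16.86 = 33.64 m/s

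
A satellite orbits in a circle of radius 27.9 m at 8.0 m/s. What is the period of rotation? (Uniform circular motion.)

T = 2πr/v = 2π×27.9/8.0 = 21.91 s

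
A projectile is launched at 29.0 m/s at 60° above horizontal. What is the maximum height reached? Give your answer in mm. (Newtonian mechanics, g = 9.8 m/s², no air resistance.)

H = v₀² × sin²(θ) / (2g) = 29.0² × sin(60°)² / (2 × 9.8) = 841.0 × 0.75 / 19.6 = 32.1811 m
H = 32.1811 m / 0.001 = 32180 mm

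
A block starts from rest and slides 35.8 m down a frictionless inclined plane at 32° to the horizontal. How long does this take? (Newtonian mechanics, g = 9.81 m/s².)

a = g sin(θ) = 9.81 × sin(32°) = 5.1985 m/s²
t = √(2d/a) = √(2 × 35.8 / 5.1985) = 3.71 s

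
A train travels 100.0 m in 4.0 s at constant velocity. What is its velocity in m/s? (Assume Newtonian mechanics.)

v = d / t = 100.0 / 4.0 = 25.0 m/s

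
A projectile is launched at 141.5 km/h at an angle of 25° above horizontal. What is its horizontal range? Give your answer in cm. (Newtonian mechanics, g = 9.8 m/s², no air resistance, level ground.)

v₀ = 141.5 km/h × 0.2777777777777778 = 39.3056 m/s
R = v₀² × sin(2θ) / g = 39.3056² × sin(2 × 25°) / 9.8 = 1544.93 × 0.766044 / 9.8 = 120.764 m
R = 120.764 m / 0.01 = 12080 cm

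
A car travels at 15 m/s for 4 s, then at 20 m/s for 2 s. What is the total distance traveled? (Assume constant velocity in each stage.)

d₁ = v₁t₁ = 15 × 4 = 60 m
d₂ = v₂t₂ = 20 × 2 = 40 m
d_total = 60 + 40 = 100 m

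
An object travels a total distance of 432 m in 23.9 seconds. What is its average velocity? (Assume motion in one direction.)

v_avg = Δd / Δt = 432 / 23.9 = 18.08 m/s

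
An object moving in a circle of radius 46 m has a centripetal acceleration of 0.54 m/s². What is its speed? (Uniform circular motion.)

v = √(a_c × r) = √(0.54 × 46) = 4.98 m/s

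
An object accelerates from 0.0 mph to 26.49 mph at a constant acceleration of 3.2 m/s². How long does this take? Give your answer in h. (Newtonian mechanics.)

v₀ = 0.0 mph × 0.44704 = 0.0 m/s
v = 26.49 mph × 0.44704 = 11.8421 m/s
t = (v - v₀) / a = (11.8421 - 0.0) / 3.2 = 3.70066 s
t = 3.70066 s / 3600.0 = 0.001028 h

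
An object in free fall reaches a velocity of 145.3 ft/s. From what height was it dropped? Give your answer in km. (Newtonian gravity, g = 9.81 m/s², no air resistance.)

v = 145.3 ft/s × 0.3048 = 44.2874 m/s
h = v² / (2g) = 44.2874² / (2 × 9.81) = 99.9681 m
h = 99.9681 m / 1000.0 = 0.09997 km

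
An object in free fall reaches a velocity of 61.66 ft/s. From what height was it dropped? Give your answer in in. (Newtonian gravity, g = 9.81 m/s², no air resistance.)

v = 61.66 ft/s × 0.3048 = 18.794 m/s
h = v² / (2g) = 18.794² / (2 × 9.81) = 18.0028 m
h = 18.0028 m / 0.0254 = 708.8 in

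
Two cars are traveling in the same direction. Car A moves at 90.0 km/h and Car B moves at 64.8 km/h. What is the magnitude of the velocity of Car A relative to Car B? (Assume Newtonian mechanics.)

v_rel = |v_A - v_B| = |90.0 - 64.8| = 25.2 km/h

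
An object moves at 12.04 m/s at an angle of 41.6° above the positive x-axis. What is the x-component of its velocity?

vₓ = v cos(θ) = 12.04 × cos(41.6°) = 9.0 m/s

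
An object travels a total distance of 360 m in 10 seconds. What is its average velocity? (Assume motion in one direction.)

v_avg = Δd / Δt = 360 / 10 = 36.0 m/s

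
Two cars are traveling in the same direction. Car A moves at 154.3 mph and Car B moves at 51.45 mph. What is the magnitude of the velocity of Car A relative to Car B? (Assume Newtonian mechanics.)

v_rel = |v_A - v_B| = |154.3 - 51.45| = 102.85 mph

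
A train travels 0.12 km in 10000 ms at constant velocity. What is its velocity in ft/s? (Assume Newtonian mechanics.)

d = 0.12 km × 1000.0 = 120.0 m
t = 10000 ms × 0.001 = 10.0 s
v = d / t = 120.0 / 10.0 = 12.0 m/s
v = 12.0 m/s / 0.3048 = 39.37 ft/s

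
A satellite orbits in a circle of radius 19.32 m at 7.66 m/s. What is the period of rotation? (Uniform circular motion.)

T = 2πr/v = 2π×19.32/7.66 = 15.85 s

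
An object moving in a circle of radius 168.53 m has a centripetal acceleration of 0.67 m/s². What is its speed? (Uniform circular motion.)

v = √(a_c × r) = √(0.67 × 168.53) = 10.63 m/s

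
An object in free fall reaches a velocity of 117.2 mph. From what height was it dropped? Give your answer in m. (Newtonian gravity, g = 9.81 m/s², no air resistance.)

v = 117.2 mph × 0.44704 = 52.3931 m/s
h = v² / (2g) = 52.3931² / (2 × 9.81) = 139.9 m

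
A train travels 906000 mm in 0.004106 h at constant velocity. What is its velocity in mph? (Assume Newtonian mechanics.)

d = 906000 mm × 0.001 = 906.0 m
t = 0.004106 h × 3600.0 = 14.7816 s
v = d / t = 906.0 / 14.7816 = 61.2924 m/s
v = 61.2924 m/s / 0.44704 = 137.1 mph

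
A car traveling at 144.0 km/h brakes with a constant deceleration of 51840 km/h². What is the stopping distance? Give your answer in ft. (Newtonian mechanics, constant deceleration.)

v₀ = 144.0 km/h × 0.2777777777777778 = 40.0 m/s
a = 51840 km/h² × 7.716049382716049e-05 = 4.0 m/s²
d = v₀² / (2a) = 40.0² / (2 × 4.0) = 1600.0 / 8.0 = 200.0 m
d = 200.0 m / 0.3048 = 656.2 ft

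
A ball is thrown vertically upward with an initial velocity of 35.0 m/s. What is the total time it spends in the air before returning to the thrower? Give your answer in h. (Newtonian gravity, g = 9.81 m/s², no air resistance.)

t_total = 2 × v₀ / g = 2 × 35.0 / 9.81 = 7.13558 s
t_total = 7.13558 s / 3600.0 = 0.001982 h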